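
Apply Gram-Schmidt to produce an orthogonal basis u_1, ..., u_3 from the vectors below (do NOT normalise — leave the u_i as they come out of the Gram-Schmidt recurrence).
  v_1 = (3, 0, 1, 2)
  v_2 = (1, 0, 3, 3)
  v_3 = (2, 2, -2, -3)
Orthogonal basis:
  u_1 = (3, 0, 1, 2)
  u_2 = (-11/7, 0, 15/7, 9/7)
  u_3 = (24/61, 2, 56/61, -64/61)

Apply the Gram-Schmidt recurrence
  u_1 = v_1
  u_i = v_i − Σ_{j<i} ((v_i · u_j) / (u_j · u_j)) · u_j.

Step by step this gives:
  u_1 = (3, 0, 1, 2)
  u_2 = (-11/7, 0, 15/7, 9/7)
  u_3 = (24/61, 2, 56/61, -64/61)

Orthogonality check:
  u_2 · u_1 = 0 (should be 0)
  u_3 · u_1 = 0 (should be 0)
  u_3 · u_2 = 0 (should be 0)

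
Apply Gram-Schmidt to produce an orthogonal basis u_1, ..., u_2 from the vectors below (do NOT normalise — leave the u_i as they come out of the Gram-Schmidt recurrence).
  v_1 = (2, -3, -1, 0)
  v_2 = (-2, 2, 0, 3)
Orthogonal basis:
  u_1 = (2, -3, -1, 0)
  u_2 = (-4/7, -1/7, -5/7, 3)

Apply the Gram-Schmidt recurrence
  u_1 = v_1
  u_i = v_i − Σ_{j<i} ((v_i · u_j) / (u_j · u_j)) · u_j.

Step by step this gives:
  u_1 = (2, -3, -1, 0)
  u_2 = (-4/7, -1/7, -5/7, 3)

Orthogonality check:
  u_2 · u_1 = 0 (should be 0)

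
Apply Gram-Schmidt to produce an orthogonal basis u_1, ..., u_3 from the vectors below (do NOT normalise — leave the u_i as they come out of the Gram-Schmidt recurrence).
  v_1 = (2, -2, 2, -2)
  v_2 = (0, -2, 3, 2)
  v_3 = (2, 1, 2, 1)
Orthogonal basis:
  u_1 = (2, -2, 2, -2)
  u_2 = (-3/4, -5/4, 9/4, 11/4)
  u_3 = (102/59, 111/59, 48/59, 39/59)

Apply the Gram-Schmidt recurrence
  u_1 = v_1
  u_i = v_i − Σ_{j<i} ((v_i · u_j) / (u_j · u_j)) · u_j.

Step by step this gives:
  u_1 = (2, -2, 2, -2)
  u_2 = (-3/4, -5/4, 9/4, 11/4)
  u_3 = (102/59, 111/59, 48/59, 39/59)

Orthogonality check:
  u_2 · u_1 = 0 (should be 0)
  u_3 · u_1 = 0 (should be 0)
  u_3 · u_2 = 0 (should be 0)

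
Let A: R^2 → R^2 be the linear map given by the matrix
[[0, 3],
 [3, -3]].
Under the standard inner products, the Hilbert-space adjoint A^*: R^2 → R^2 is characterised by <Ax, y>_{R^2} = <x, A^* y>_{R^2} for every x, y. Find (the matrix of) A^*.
A^* = A^T =
[[0, 3],
 [3, -3]]

For real matrices with standard dot products, the defining identity <Ax, y> = <x, A^* y> gives (Ax)^T y = x^T (A^*) y, i.e. x^T A^T y = x^T (A^*) y. Since this holds for all x, y, we must have A^* = A^T. Therefore
A^* =
[[0, 3],
 [3, -3]].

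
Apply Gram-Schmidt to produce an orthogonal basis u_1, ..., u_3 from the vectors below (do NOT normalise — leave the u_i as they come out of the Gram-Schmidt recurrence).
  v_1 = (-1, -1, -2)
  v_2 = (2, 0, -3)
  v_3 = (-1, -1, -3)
Orthogonal basis:
  u_1 = (-1, -1, -2)
  u_2 = (8/3, 2/3, -5/3)
  u_3 = (-3/31, 7/31, -2/31)

Apply the Gram-Schmidt recurrence
  u_1 = v_1
  u_i = v_i − Σ_{j<i} ((v_i · u_j) / (u_j · u_j)) · u_j.

Step by step this gives:
  u_1 = (-1, -1, -2)
  u_2 = (8/3, 2/3, -5/3)
  u_3 = (-3/31, 7/31, -2/31)

Orthogonality check:
  u_2 · u_1 = 0 (should be 0)
  u_3 · u_1 = 0 (should be 0)
  u_3 · u_2 = 0 (should be 0)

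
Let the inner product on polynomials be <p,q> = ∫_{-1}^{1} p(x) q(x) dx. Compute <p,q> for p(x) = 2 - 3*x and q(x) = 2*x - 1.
<p,q> = -8

Expand the product: p(x)·q(x) = -6*x^2 + 7*x - 2.
∫_{-1}^{1} of each monomial x^k gives [2/(k+1) if k even, 0 if k odd]. Integrating term-by-term (or equivalently evaluating the antiderivative F(x) = -2*x^3 + 7*x^2/2 - 2*x at the endpoints):
  F(1) − F(−1) = -1/2 − (15/2) = -8.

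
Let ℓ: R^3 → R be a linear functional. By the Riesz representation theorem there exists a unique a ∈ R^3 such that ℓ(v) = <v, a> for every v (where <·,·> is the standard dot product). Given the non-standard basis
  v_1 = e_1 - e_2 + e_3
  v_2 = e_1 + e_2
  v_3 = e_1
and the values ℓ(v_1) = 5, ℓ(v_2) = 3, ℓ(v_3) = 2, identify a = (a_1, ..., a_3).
a = (2, 1, 4)

Write a = (a_1, ..., a_3) in the standard basis. For each basis vector v_i, ℓ(v_i) = <v_i, a> is a linear equation in the a_j's. Collect the n equations into a matrix system V a = ℓ, where row i of V is v_i (expressed in the standard basis). Since V is invertible (lower-triangular with 1s on the diagonal, up to permutation), solve by back-substitution:
  V =
[[1, -1, 1],
 [1, 1, 0],
 [1, 0, 0]]
  V a = (5, 3, 2)
Solving gives a = (2, 1, 4).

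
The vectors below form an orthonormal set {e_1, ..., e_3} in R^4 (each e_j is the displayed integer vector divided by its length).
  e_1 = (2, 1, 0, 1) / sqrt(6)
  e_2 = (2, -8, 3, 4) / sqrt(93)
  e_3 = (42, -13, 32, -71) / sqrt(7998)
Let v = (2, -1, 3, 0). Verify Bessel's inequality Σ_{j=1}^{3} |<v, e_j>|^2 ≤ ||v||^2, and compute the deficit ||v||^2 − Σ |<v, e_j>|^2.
Σ |<v, e_j>|^2 = 1406/129; ||v||^2 = 14; deficit = 400/129

Write each e_j = u_j / sqrt(<u_j, u_j>) where u_j is the displayed integer vector. Then <v, e_j> = <v, u_j> / sqrt(<u_j, u_j>), so |<v, e_j>|^2 = <v, u_j>^2 / <u_j, u_j>.
Coefficients: <v, e_1> = 3/sqrt(6), <v, e_2> = 21/sqrt(93), <v, e_3> = 193/sqrt(7998).
Square and sum: Σ |<v, e_j>|^2 = 1406/129.
Compute ||v||^2 = v·v = 14.
Deficit = 14 − 1406/129 = 400/129 ≥ 0, confirming Bessel's inequality. (The deficit equals ||v − Σ <v,e_j> e_j||^2, the squared distance from v to span{e_j}.)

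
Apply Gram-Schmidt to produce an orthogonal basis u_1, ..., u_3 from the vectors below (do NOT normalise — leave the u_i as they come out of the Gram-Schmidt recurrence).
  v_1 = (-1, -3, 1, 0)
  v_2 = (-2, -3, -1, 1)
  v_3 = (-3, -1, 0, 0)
Orthogonal basis:
  u_1 = (-1, -3, 1, 0)
  u_2 = (-12/11, -3/11, -21/11, 1)
  u_3 = (-9/5, 4/5, 3/5, -3/5)

Apply the Gram-Schmidt recurrence
  u_1 = v_1
  u_i = v_i − Σ_{j<i} ((v_i · u_j) / (u_j · u_j)) · u_j.

Step by step this gives:
  u_1 = (-1, -3, 1, 0)
  u_2 = (-12/11, -3/11, -21/11, 1)
  u_3 = (-9/5, 4/5, 3/5, -3/5)

Orthogonality check:
  u_2 · u_1 = 0 (should be 0)
  u_3 · u_1 = 0 (should be 0)
  u_3 · u_2 = 0 (should be 0)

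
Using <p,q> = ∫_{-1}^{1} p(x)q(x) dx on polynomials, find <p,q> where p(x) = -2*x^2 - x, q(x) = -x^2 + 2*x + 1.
<p,q> = -28/15

Expand the product: p(x)·q(x) = 2*x^4 - 3*x^3 - 4*x^2 - x.
∫_{-1}^{1} of each monomial x^k gives [2/(k+1) if k even, 0 if k odd]. Integrating term-by-term (or equivalently evaluating the antiderivative F(x) = 2*x^5/5 - 3*x^4/4 - 4*x^3/3 - x^2/2 at the endpoints):
  F(1) − F(−1) = -131/60 − (-19/60) = -28/15.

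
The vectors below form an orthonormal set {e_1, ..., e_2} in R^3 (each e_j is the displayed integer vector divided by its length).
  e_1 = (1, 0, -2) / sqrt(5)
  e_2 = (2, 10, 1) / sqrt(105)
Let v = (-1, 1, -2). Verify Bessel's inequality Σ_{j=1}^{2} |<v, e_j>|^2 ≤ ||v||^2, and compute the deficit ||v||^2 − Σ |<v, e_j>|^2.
Σ |<v, e_j>|^2 = 15/7; ||v||^2 = 6; deficit = 27/7

Write each e_j = u_j / sqrt(<u_j, u_j>) where u_j is the displayed integer vector. Then <v, e_j> = <v, u_j> / sqrt(<u_j, u_j>), so |<v, e_j>|^2 = <v, u_j>^2 / <u_j, u_j>.
Coefficients: <v, e_1> = 3/sqrt(5), <v, e_2> = 6/sqrt(105).
Square and sum: Σ |<v, e_j>|^2 = 15/7.
Compute ||v||^2 = v·v = 6.
Deficit = 6 − 15/7 = 27/7 ≥ 0, confirming Bessel's inequality. (The deficit equals ||v − Σ <v,e_j> e_j||^2, the squared distance from v to span{e_j}.)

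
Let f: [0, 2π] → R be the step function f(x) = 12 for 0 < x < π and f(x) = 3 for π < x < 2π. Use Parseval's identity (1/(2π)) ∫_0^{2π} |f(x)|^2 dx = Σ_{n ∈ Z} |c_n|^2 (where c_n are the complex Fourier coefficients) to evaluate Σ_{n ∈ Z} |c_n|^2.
Σ |c_n|^2 = 153/2

Parseval equates the L^2 energy of f (normalised by 1/(2π)) with the ℓ^2 sum of its Fourier coefficients: (1/(2π)) ∫_0^{2π} |f|^2 = Σ |c_n|^2.
Compute the left side: (1/(2π)) [∫_0^π 12^2 dx + ∫_π^{2π} 3^2 dx] = (1/(2π)) · (144π + 9π) = (144 + 9)/2 = 153/2.
So Σ_{n ∈ Z} |c_n|^2 = 153/2.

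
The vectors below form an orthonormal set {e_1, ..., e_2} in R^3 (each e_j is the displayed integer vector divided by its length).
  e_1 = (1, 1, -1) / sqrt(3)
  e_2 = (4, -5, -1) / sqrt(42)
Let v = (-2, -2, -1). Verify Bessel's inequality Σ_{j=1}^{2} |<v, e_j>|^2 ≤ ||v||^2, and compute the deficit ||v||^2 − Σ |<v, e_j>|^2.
Σ |<v, e_j>|^2 = 45/14; ||v||^2 = 9; deficit = 81/14

Write each e_j = u_j / sqrt(<u_j, u_j>) where u_j is the displayed integer vector. Then <v, e_j> = <v, u_j> / sqrt(<u_j, u_j>), so |<v, e_j>|^2 = <v, u_j>^2 / <u_j, u_j>.
Coefficients: <v, e_1> = -3/sqrt(3), <v, e_2> = 3/sqrt(42).
Square and sum: Σ |<v, e_j>|^2 = 45/14.
Compute ||v||^2 = v·v = 9.
Deficit = 9 − 45/14 = 81/14 ≥ 0, confirming Bessel's inequality. (The deficit equals ||v − Σ <v,e_j> e_j||^2, the squared distance from v to span{e_j}.)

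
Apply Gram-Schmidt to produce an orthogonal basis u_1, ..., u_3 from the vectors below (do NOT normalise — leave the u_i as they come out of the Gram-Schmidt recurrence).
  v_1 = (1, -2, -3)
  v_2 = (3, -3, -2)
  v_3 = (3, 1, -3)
Orthogonal basis:
  u_1 = (1, -2, -3)
  u_2 = (27/14, -6/7, 17/14)
  u_3 = (155/83, 217/83, -93/83)

Apply the Gram-Schmidt recurrence
  u_1 = v_1
  u_i = v_i − Σ_{j<i} ((v_i · u_j) / (u_j · u_j)) · u_j.

Step by step this gives:
  u_1 = (1, -2, -3)
  u_2 = (27/14, -6/7, 17/14)
  u_3 = (155/83, 217/83, -93/83)

Orthogonality check:
  u_2 · u_1 = 0 (should be 0)
  u_3 · u_1 = 0 (should be 0)
  u_3 · u_2 = 0 (should be 0)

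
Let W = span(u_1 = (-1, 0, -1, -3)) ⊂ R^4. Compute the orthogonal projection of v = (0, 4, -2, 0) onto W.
proj_W(v) = (-2/11, 0, -2/11, -6/11)

Set up U = [u_1 | ... | u_1] ∈ R^(4×1). The projector onto W = col(U) is P = U (U^T U)^(-1) U^T.
Compute U^T U =
  [11],
and U^T v = (2).
Solve U^T U · c = U^T v for the coefficients: c = (2/11). The projection is proj_W(v) = U c.
Check: (v - proj_W(v)) · u_1 = 0  (should be 0).
Result: proj_W(v) = (-2/11, 0, -2/11, -6/11).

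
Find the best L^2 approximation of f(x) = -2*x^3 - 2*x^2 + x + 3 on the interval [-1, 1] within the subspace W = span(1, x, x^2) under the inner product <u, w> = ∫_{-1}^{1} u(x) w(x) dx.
g(x) = -2*x^2 - x/5 + 3

The best approximation g ∈ W is the orthogonal projection of f onto W. Writing g = a_0 + a_1 x + a_2 x^2, the coefficients solve the normal equations G · a = b where
  G_{ij} = <φ_i, φ_j> and b_i = <f, φ_i>, with φ_0 = 1, φ_1 = x, φ_2 = x^2.
G =
  [2, 0, 2/3]
  [0, 2/3, 0]
  [2/3, 0, 2/5],
b = (14/3, -2/15, 6/5).
Solving gives a_0 = 3, a_1 = -1/5, a_2 = -2, so
  g(x) = -2*x^2 - x/5 + 3.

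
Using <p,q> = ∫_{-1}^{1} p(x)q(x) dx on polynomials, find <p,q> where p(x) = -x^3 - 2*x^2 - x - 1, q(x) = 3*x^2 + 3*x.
<p,q> = -38/5

Expand the product: p(x)·q(x) = -3*x^5 - 9*x^4 - 9*x^3 - 6*x^2 - 3*x.
∫_{-1}^{1} of each monomial x^k gives [2/(k+1) if k even, 0 if k odd]. Integrating term-by-term (or equivalently evaluating the antiderivative F(x) = -x^6/2 - 9*x^5/5 - 9*x^4/4 - 2*x^3 - 3*x^2/2 at the endpoints):
  F(1) − F(−1) = -161/20 − (-9/20) = -38/5.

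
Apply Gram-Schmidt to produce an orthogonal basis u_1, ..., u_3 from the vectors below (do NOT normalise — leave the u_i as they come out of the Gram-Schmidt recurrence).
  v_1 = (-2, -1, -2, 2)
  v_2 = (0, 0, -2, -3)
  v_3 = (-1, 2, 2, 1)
Orthogonal basis:
  u_1 = (-2, -1, -2, 2)
  u_2 = (-4/13, -2/13, -30/13, -35/13)
  u_3 = (-49/33, 58/33, 4/11, -8/33)

Apply the Gram-Schmidt recurrence
  u_1 = v_1
  u_i = v_i − Σ_{j<i} ((v_i · u_j) / (u_j · u_j)) · u_j.

Step by step this gives:
  u_1 = (-2, -1, -2, 2)
  u_2 = (-4/13, -2/13, -30/13, -35/13)
  u_3 = (-49/33, 58/33, 4/11, -8/33)

Orthogonality check:
  u_2 · u_1 = 0 (should be 0)
  u_3 · u_1 = 0 (should be 0)
  u_3 · u_2 = 0 (should be 0)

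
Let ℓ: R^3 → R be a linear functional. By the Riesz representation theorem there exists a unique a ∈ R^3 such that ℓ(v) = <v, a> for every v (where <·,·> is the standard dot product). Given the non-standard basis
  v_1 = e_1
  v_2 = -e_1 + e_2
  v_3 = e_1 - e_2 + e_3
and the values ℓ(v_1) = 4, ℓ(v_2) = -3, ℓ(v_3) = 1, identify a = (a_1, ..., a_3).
a = (4, 1, -2)

Write a = (a_1, ..., a_3) in the standard basis. For each basis vector v_i, ℓ(v_i) = <v_i, a> is a linear equation in the a_j's. Collect the n equations into a matrix system V a = ℓ, where row i of V is v_i (expressed in the standard basis). Since V is invertible (lower-triangular with 1s on the diagonal, up to permutation), solve by back-substitution:
  V =
[[1, 0, 0],
 [-1, 1, 0],
 [1, -1, 1]]
  V a = (4, -3, 1)
Solving gives a = (4, 1, -2).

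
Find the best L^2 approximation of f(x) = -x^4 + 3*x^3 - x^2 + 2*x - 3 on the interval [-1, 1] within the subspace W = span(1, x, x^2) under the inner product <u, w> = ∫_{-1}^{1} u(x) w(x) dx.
g(x) = -13*x^2/7 + 19*x/5 - 102/35

The best approximation g ∈ W is the orthogonal projection of f onto W. Writing g = a_0 + a_1 x + a_2 x^2, the coefficients solve the normal equations G · a = b where
  G_{ij} = <φ_i, φ_j> and b_i = <f, φ_i>, with φ_0 = 1, φ_1 = x, φ_2 = x^2.
G =
  [2, 0, 2/3]
  [0, 2/3, 0]
  [2/3, 0, 2/5],
b = (-106/15, 38/15, -94/35).
Solving gives a_0 = -102/35, a_1 = 19/5, a_2 = -13/7, so
  g(x) = -13*x^2/7 + 19*x/5 - 102/35.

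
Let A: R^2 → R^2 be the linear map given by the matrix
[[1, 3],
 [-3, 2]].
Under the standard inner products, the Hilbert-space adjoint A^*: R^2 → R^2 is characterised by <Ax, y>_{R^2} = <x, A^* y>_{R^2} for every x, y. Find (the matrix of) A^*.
A^* = A^T =
[[1, -3],
 [3, 2]]

For real matrices with standard dot products, the defining identity <Ax, y> = <x, A^* y> gives (Ax)^T y = x^T (A^*) y, i.e. x^T A^T y = x^T (A^*) y. Since this holds for all x, y, we must have A^* = A^T. Therefore
A^* =
[[1, -3],
 [3, 2]].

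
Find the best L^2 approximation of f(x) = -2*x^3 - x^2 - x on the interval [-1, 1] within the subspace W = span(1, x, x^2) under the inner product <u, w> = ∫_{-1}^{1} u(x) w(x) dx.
g(x) = -x^2 - 11*x/5

The best approximation g ∈ W is the orthogonal projection of f onto W. Writing g = a_0 + a_1 x + a_2 x^2, the coefficients solve the normal equations G · a = b where
  G_{ij} = <φ_i, φ_j> and b_i = <f, φ_i>, with φ_0 = 1, φ_1 = x, φ_2 = x^2.
G =
  [2, 0, 2/3]
  [0, 2/3, 0]
  [2/3, 0, 2/5],
b = (-2/3, -22/15, -2/5).
Solving gives a_0 = 0, a_1 = -11/5, a_2 = -1, so
  g(x) = -x^2 - 11*x/5.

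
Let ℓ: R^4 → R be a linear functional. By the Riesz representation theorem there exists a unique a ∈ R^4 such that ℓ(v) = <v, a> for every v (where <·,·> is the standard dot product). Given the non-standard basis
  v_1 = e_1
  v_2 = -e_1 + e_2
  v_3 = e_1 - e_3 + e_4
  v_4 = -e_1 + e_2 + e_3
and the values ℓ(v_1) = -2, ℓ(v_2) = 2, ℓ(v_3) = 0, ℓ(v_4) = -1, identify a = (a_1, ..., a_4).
a = (-2, 0, -3, -1)

Write a = (a_1, ..., a_4) in the standard basis. For each basis vector v_i, ℓ(v_i) = <v_i, a> is a linear equation in the a_j's. Collect the n equations into a matrix system V a = ℓ, where row i of V is v_i (expressed in the standard basis). Since V is invertible (lower-triangular with 1s on the diagonal, up to permutation), solve by back-substitution:
  V =
[[1, 0, 0, 0],
 [-1, 1, 0, 0],
 [1, 0, -1, 1],
 [-1, 1, 1, 0]]
  V a = (-2, 2, 0, -1)
Solving gives a = (-2, 0, -3, -1).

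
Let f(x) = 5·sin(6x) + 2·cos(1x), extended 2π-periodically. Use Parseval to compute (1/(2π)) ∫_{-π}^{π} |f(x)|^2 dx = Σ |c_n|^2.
Σ |c_n|^2 = 29/2

Expand |f|^2 and use orthogonality of {sin(nx), cos(mx)} on [-π, π]:
  ∫_{-π}^{π} sin(nx)^2 dx = π, ∫ cos(mx)^2 dx = π, and cross terms integrate to 0.
So ∫_{-π}^{π} f(x)^2 dx = 5^2 · π + 2^2 · π = (25 + 4)π.
Divide by 2π: (25 + 4)/2 = 29/2.
By Parseval, this equals Σ |c_n|^2.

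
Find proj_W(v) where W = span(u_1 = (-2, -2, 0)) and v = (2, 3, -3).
proj_W(v) = (5/2, 5/2, 0)

Set up U = [u_1 | ... | u_1] ∈ R^(3×1). The projector onto W = col(U) is P = U (U^T U)^(-1) U^T.
Compute U^T U =
  [8],
and U^T v = (-10).
Solve U^T U · c = U^T v for the coefficients: c = (-5/4). The projection is proj_W(v) = U c.
Check: (v - proj_W(v)) · u_1 = 0  (should be 0).
Result: proj_W(v) = (5/2, 5/2, 0).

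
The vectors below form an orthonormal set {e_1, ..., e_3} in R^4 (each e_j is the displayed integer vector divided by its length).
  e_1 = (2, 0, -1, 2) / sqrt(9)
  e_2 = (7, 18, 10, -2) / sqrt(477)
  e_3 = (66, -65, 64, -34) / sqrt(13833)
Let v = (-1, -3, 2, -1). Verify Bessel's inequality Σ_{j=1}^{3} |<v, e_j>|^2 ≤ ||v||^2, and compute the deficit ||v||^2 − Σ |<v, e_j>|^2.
Σ |<v, e_j>|^2 = 386/29; ||v||^2 = 15; deficit = 49/29

Write each e_j = u_j / sqrt(<u_j, u_j>) where u_j is the displayed integer vector. Then <v, e_j> = <v, u_j> / sqrt(<u_j, u_j>), so |<v, e_j>|^2 = <v, u_j>^2 / <u_j, u_j>.
Coefficients: <v, e_1> = -6/sqrt(9), <v, e_2> = -39/sqrt(477), <v, e_3> = 291/sqrt(13833).
Square and sum: Σ |<v, e_j>|^2 = 386/29.
Compute ||v||^2 = v·v = 15.
Deficit = 15 − 386/29 = 49/29 ≥ 0, confirming Bessel's inequality. (The deficit equals ||v − Σ <v,e_j> e_j||^2, the squared distance from v to span{e_j}.)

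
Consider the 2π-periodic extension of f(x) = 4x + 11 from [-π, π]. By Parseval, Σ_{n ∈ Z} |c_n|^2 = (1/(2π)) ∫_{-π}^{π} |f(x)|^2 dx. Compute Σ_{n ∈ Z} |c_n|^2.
Σ |c_n|^2 = 16π^2/3 + 121

Expand and integrate term by term over [-π, π]:
  ∫ (4x)^2 dx = 16·(2π^3/3); ∫ 2·4·(11)·x dx = 0 (odd integrand); ∫ 11^2 dx = 121·2π.
So (1/(2π)) ∫_{-π}^{π} (4x + 11)^2 dx = 16π^2/3 + 121 = 16π^2/3 + 121.
Parseval ⇒ Σ |c_n|^2 = 16π^2/3 + 121.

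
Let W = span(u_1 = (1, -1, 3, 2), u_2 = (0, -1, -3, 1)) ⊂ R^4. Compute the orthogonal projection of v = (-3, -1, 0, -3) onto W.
proj_W(v) = (-100/129, 178/129, -22/43, -278/129)

Set up U = [u_1 | ... | u_2] ∈ R^(4×2). The projector onto W = col(U) is P = U (U^T U)^(-1) U^T.
Compute U^T U =
  [15, -6]
  [-6, 11],
and U^T v = (-8, -2).
Solve U^T U · c = U^T v for the coefficients: c = (-100/129, -26/43). The projection is proj_W(v) = U c.
Check: (v - proj_W(v)) · u_1 = 0  (should be 0).
Check: (v - proj_W(v)) · u_2 = 0  (should be 0).
Result: proj_W(v) = (-100/129, 178/129, -22/43, -278/129).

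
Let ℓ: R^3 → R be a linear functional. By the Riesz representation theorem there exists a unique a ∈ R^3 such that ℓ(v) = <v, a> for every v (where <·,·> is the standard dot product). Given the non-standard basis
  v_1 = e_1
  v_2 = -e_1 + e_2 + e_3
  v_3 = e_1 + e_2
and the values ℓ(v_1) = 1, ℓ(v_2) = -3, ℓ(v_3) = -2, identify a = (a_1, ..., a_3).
a = (1, -3, 1)

Write a = (a_1, ..., a_3) in the standard basis. For each basis vector v_i, ℓ(v_i) = <v_i, a> is a linear equation in the a_j's. Collect the n equations into a matrix system V a = ℓ, where row i of V is v_i (expressed in the standard basis). Since V is invertible (lower-triangular with 1s on the diagonal, up to permutation), solve by back-substitution:
  V =
[[1, 0, 0],
 [-1, 1, 1],
 [1, 1, 0]]
  V a = (1, -3, -2)
Solving gives a = (1, -3, 1).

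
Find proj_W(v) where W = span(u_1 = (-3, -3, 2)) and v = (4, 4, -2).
proj_W(v) = (42/11, 42/11, -28/11)

Set up U = [u_1 | ... | u_1] ∈ R^(3×1). The projector onto W = col(U) is P = U (U^T U)^(-1) U^T.
Compute U^T U =
  [22],
and U^T v = (-28).
Solve U^T U · c = U^T v for the coefficients: c = (-14/11). The projection is proj_W(v) = U c.
Check: (v - proj_W(v)) · u_1 = 0  (should be 0).
Result: proj_W(v) = (42/11, 42/11, -28/11).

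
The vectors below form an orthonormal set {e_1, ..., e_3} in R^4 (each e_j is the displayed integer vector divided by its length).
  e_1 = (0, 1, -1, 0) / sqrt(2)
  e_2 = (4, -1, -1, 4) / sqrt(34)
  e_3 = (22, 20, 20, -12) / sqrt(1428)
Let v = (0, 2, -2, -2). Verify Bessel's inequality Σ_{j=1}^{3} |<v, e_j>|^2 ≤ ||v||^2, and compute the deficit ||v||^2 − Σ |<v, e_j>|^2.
Σ |<v, e_j>|^2 = 72/7; ||v||^2 = 12; deficit = 12/7

Write each e_j = u_j / sqrt(<u_j, u_j>) where u_j is the displayed integer vector. Then <v, e_j> = <v, u_j> / sqrt(<u_j, u_j>), so |<v, e_j>|^2 = <v, u_j>^2 / <u_j, u_j>.
Coefficients: <v, e_1> = 4/sqrt(2), <v, e_2> = -8/sqrt(34), <v, e_3> = 24/sqrt(1428).
Square and sum: Σ |<v, e_j>|^2 = 72/7.
Compute ||v||^2 = v·v = 12.
Deficit = 12 − 72/7 = 12/7 ≥ 0, confirming Bessel's inequality. (The deficit equals ||v − Σ <v,e_j> e_j||^2, the squared distance from v to span{e_j}.)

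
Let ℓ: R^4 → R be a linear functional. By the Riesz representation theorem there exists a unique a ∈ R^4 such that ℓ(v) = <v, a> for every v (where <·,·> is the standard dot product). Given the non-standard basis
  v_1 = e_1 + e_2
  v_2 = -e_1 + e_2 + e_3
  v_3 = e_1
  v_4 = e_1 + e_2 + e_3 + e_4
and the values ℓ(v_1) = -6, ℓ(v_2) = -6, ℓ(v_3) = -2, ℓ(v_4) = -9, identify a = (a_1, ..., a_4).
a = (-2, -4, -4, 1)

Write a = (a_1, ..., a_4) in the standard basis. For each basis vector v_i, ℓ(v_i) = <v_i, a> is a linear equation in the a_j's. Collect the n equations into a matrix system V a = ℓ, where row i of V is v_i (expressed in the standard basis). Since V is invertible (lower-triangular with 1s on the diagonal, up to permutation), solve by back-substitution:
  V =
[[1, 1, 0, 0],
 [-1, 1, 1, 0],
 [1, 0, 0, 0],
 [1, 1, 1, 1]]
  V a = (-6, -6, -2, -9)
Solving gives a = (-2, -4, -4, 1).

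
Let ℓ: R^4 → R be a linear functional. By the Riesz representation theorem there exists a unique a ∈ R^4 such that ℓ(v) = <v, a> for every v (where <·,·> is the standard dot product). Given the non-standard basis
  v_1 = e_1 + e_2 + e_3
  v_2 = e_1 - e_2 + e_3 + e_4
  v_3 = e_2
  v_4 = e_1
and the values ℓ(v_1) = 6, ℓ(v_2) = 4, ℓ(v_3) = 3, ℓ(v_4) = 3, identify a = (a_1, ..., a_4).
a = (3, 3, 0, 4)

Write a = (a_1, ..., a_4) in the standard basis. For each basis vector v_i, ℓ(v_i) = <v_i, a> is a linear equation in the a_j's. Collect the n equations into a matrix system V a = ℓ, where row i of V is v_i (expressed in the standard basis). Since V is invertible (lower-triangular with 1s on the diagonal, up to permutation), solve by back-substitution:
  V =
[[1, 1, 1, 0],
 [1, -1, 1, 1],
 [0, 1, 0, 0],
 [1, 0, 0, 0]]
  V a = (6, 4, 3, 3)
Solving gives a = (3, 3, 0, 4).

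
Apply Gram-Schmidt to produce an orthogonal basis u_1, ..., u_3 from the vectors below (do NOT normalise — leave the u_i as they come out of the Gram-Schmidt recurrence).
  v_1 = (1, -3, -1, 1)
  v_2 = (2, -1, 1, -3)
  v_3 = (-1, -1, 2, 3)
Orthogonal basis:
  u_1 = (1, -3, -1, 1)
  u_2 = (23/12, -3/4, 13/12, -37/12)
  u_3 = (-34/179, -119/179, 510/179, 187/179)

Apply the Gram-Schmidt recurrence
  u_1 = v_1
  u_i = v_i − Σ_{j<i} ((v_i · u_j) / (u_j · u_j)) · u_j.

Step by step this gives:
  u_1 = (1, -3, -1, 1)
  u_2 = (23/12, -3/4, 13/12, -37/12)
  u_3 = (-34/179, -119/179, 510/179, 187/179)

Orthogonality check:
  u_2 · u_1 = 0 (should be 0)
  u_3 · u_1 = 0 (should be 0)
  u_3 · u_2 = 0 (should be 0)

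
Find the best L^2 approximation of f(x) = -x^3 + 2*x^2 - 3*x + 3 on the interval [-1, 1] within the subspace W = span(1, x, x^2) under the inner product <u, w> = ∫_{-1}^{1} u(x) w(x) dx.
g(x) = 2*x^2 - 18*x/5 + 3

The best approximation g ∈ W is the orthogonal projection of f onto W. Writing g = a_0 + a_1 x + a_2 x^2, the coefficients solve the normal equations G · a = b where
  G_{ij} = <φ_i, φ_j> and b_i = <f, φ_i>, with φ_0 = 1, φ_1 = x, φ_2 = x^2.
G =
  [2, 0, 2/3]
  [0, 2/3, 0]
  [2/3, 0, 2/5],
b = (22/3, -12/5, 14/5).
Solving gives a_0 = 3, a_1 = -18/5, a_2 = 2, so
  g(x) = 2*x^2 - 18*x/5 + 3.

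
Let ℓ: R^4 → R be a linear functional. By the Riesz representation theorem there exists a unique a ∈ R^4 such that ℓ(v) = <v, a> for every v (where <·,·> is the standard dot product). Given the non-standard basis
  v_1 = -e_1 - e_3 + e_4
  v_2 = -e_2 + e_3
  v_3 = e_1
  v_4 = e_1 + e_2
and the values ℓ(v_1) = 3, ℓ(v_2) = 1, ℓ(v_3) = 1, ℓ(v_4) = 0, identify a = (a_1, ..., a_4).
a = (1, -1, 0, 4)

Write a = (a_1, ..., a_4) in the standard basis. For each basis vector v_i, ℓ(v_i) = <v_i, a> is a linear equation in the a_j's. Collect the n equations into a matrix system V a = ℓ, where row i of V is v_i (expressed in the standard basis). Since V is invertible (lower-triangular with 1s on the diagonal, up to permutation), solve by back-substitution:
  V =
[[-1, 0, -1, 1],
 [0, -1, 1, 0],
 [1, 0, 0, 0],
 [1, 1, 0, 0]]
  V a = (3, 1, 1, 0)
Solving gives a = (1, -1, 0, 4).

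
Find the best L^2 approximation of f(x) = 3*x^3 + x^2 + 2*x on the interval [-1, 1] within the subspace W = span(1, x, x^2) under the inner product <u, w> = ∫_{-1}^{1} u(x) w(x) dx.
g(x) = x^2 + 19*x/5

The best approximation g ∈ W is the orthogonal projection of f onto W. Writing g = a_0 + a_1 x + a_2 x^2, the coefficients solve the normal equations G · a = b where
  G_{ij} = <φ_i, φ_j> and b_i = <f, φ_i>, with φ_0 = 1, φ_1 = x, φ_2 = x^2.
G =
  [2, 0, 2/3]
  [0, 2/3, 0]
  [2/3, 0, 2/5],
b = (2/3, 38/15, 2/5).
Solving gives a_0 = 0, a_1 = 19/5, a_2 = 1, so
  g(x) = x^2 + 19*x/5.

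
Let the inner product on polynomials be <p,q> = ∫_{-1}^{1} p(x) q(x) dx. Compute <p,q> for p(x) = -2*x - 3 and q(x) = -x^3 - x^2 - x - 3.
<p,q> = 332/15

Expand the product: p(x)·q(x) = 2*x^4 + 5*x^3 + 5*x^2 + 9*x + 9.
∫_{-1}^{1} of each monomial x^k gives [2/(k+1) if k even, 0 if k odd]. Integrating term-by-term (or equivalently evaluating the antiderivative F(x) = 2*x^5/5 + 5*x^4/4 + 5*x^3/3 + 9*x^2/2 + 9*x at the endpoints):
  F(1) − F(−1) = 1009/60 − (-319/60) = 332/15.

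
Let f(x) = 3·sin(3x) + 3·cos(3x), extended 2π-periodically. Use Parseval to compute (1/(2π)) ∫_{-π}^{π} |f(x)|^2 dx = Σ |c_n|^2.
Σ |c_n|^2 = 9

Expand |f|^2 and use orthogonality of {sin(nx), cos(mx)} on [-π, π]:
  ∫_{-π}^{π} sin(nx)^2 dx = π, ∫ cos(mx)^2 dx = π, and cross terms integrate to 0.
So ∫_{-π}^{π} f(x)^2 dx = 3^2 · π + 3^2 · π = (9 + 9)π.
Divide by 2π: (9 + 9)/2 = 9.
By Parseval, this equals Σ |c_n|^2.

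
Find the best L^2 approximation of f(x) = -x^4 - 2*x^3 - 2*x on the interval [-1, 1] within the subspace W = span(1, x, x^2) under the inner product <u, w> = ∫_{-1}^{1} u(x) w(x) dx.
g(x) = -6*x^2/7 - 16*x/5 + 3/35

The best approximation g ∈ W is the orthogonal projection of f onto W. Writing g = a_0 + a_1 x + a_2 x^2, the coefficients solve the normal equations G · a = b where
  G_{ij} = <φ_i, φ_j> and b_i = <f, φ_i>, with φ_0 = 1, φ_1 = x, φ_2 = x^2.
G =
  [2, 0, 2/3]
  [0, 2/3, 0]
  [2/3, 0, 2/5],
b = (-2/5, -32/15, -2/7).
Solving gives a_0 = 3/35, a_1 = -16/5, a_2 = -6/7, so
  g(x) = -6*x^2/7 - 16*x/5 + 3/35.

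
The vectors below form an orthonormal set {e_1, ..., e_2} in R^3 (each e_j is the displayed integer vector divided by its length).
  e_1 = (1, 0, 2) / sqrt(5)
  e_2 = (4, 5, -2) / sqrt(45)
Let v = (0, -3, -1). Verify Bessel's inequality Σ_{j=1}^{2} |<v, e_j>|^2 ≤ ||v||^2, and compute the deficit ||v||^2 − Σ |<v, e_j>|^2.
Σ |<v, e_j>|^2 = 41/9; ||v||^2 = 10; deficit = 49/9

Write each e_j = u_j / sqrt(<u_j, u_j>) where u_j is the displayed integer vector. Then <v, e_j> = <v, u_j> / sqrt(<u_j, u_j>), so |<v, e_j>|^2 = <v, u_j>^2 / <u_j, u_j>.
Coefficients: <v, e_1> = -2/sqrt(5), <v, e_2> = -13/sqrt(45).
Square and sum: Σ |<v, e_j>|^2 = 41/9.
Compute ||v||^2 = v·v = 10.
Deficit = 10 − 41/9 = 49/9 ≥ 0, confirming Bessel's inequality. (The deficit equals ||v − Σ <v,e_j> e_j||^2, the squared distance from v to span{e_j}.)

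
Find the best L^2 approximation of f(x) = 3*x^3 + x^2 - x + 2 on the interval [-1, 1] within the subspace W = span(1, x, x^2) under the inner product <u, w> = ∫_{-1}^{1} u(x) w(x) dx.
g(x) = x^2 + 4*x/5 + 2

The best approximation g ∈ W is the orthogonal projection of f onto W. Writing g = a_0 + a_1 x + a_2 x^2, the coefficients solve the normal equations G · a = b where
  G_{ij} = <φ_i, φ_j> and b_i = <f, φ_i>, with φ_0 = 1, φ_1 = x, φ_2 = x^2.
G =
  [2, 0, 2/3]
  [0, 2/3, 0]
  [2/3, 0, 2/5],
b = (14/3, 8/15, 26/15).
Solving gives a_0 = 2, a_1 = 4/5, a_2 = 1, so
  g(x) = x^2 + 4*x/5 + 2.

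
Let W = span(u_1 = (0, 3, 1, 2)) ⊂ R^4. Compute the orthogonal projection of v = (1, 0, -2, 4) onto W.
proj_W(v) = (0, 9/7, 3/7, 6/7)

Set up U = [u_1 | ... | u_1] ∈ R^(4×1). The projector onto W = col(U) is P = U (U^T U)^(-1) U^T.
Compute U^T U =
  [14],
and U^T v = (6).
Solve U^T U · c = U^T v for the coefficients: c = (3/7). The projection is proj_W(v) = U c.
Check: (v - proj_W(v)) · u_1 = 0  (should be 0).
Result: proj_W(v) = (0, 9/7, 3/7, 6/7).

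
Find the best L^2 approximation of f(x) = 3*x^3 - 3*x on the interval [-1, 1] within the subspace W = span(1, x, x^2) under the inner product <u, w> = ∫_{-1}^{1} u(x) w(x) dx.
g(x) = -6*x/5

The best approximation g ∈ W is the orthogonal projection of f onto W. Writing g = a_0 + a_1 x + a_2 x^2, the coefficients solve the normal equations G · a = b where
  G_{ij} = <φ_i, φ_j> and b_i = <f, φ_i>, with φ_0 = 1, φ_1 = x, φ_2 = x^2.
G =
  [2, 0, 2/3]
  [0, 2/3, 0]
  [2/3, 0, 2/5],
b = (0, -4/5, 0).
Solving gives a_0 = 0, a_1 = -6/5, a_2 = 0, so
  g(x) = -6*x/5.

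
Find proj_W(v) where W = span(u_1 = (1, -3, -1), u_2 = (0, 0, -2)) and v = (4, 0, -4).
proj_W(v) = (2/5, -6/5, -4)

Set up U = [u_1 | ... | u_2] ∈ R^(3×2). The projector onto W = col(U) is P = U (U^T U)^(-1) U^T.
Compute U^T U =
  [11, 2]
  [2, 4],
and U^T v = (8, 8).
Solve U^T U · c = U^T v for the coefficients: c = (2/5, 9/5). The projection is proj_W(v) = U c.
Check: (v - proj_W(v)) · u_1 = 0  (should be 0).
Check: (v - proj_W(v)) · u_2 = 0  (should be 0).
Result: proj_W(v) = (2/5, -6/5, -4).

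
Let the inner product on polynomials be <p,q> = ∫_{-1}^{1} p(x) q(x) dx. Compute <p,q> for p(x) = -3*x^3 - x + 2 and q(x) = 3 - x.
<p,q> = 208/15

Expand the product: p(x)·q(x) = 3*x^4 - 9*x^3 + x^2 - 5*x + 6.
∫_{-1}^{1} of each monomial x^k gives [2/(k+1) if k even, 0 if k odd]. Integrating term-by-term (or equivalently evaluating the antiderivative F(x) = 3*x^5/5 - 9*x^4/4 + x^3/3 - 5*x^2/2 + 6*x at the endpoints):
  F(1) − F(−1) = 131/60 − (-701/60) = 208/15.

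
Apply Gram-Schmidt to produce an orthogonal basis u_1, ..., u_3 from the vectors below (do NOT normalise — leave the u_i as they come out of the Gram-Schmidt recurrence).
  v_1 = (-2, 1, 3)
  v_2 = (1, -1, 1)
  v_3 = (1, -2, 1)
Orthogonal basis:
  u_1 = (-2, 1, 3)
  u_2 = (1, -1, 1)
  u_3 = (-10/21, -25/42, -5/42)

Apply the Gram-Schmidt recurrence
  u_1 = v_1
  u_i = v_i − Σ_{j<i} ((v_i · u_j) / (u_j · u_j)) · u_j.

Step by step this gives:
  u_1 = (-2, 1, 3)
  u_2 = (1, -1, 1)
  u_3 = (-10/21, -25/42, -5/42)

Orthogonality check:
  u_2 · u_1 = 0 (should be 0)
  u_3 · u_1 = 0 (should be 0)
  u_3 · u_2 = 0 (should be 0)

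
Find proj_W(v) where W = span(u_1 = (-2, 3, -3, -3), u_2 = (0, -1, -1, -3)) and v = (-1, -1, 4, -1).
proj_W(v) = (11/13, -21/13, 12/13, 3/13)

Set up U = [u_1 | ... | u_2] ∈ R^(4×2). The projector onto W = col(U) is P = U (U^T U)^(-1) U^T.
Compute U^T U =
  [31, 9]
  [9, 11],
and U^T v = (-10, 0).
Solve U^T U · c = U^T v for the coefficients: c = (-11/26, 9/26). The projection is proj_W(v) = U c.
Check: (v - proj_W(v)) · u_1 = 0  (should be 0).
Check: (v - proj_W(v)) · u_2 = 0  (should be 0).
Result: proj_W(v) = (11/13, -21/13, 12/13, 3/13).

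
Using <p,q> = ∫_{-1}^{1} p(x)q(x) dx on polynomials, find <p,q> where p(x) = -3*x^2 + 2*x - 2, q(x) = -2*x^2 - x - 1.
<p,q> = 146/15

Expand the product: p(x)·q(x) = 6*x^4 - x^3 + 5*x^2 + 2.
∫_{-1}^{1} of each monomial x^k gives [2/(k+1) if k even, 0 if k odd]. Integrating term-by-term (or equivalently evaluating the antiderivative F(x) = 6*x^5/5 - x^4/4 + 5*x^3/3 + 2*x at the endpoints):
  F(1) − F(−1) = 277/60 − (-307/60) = 146/15.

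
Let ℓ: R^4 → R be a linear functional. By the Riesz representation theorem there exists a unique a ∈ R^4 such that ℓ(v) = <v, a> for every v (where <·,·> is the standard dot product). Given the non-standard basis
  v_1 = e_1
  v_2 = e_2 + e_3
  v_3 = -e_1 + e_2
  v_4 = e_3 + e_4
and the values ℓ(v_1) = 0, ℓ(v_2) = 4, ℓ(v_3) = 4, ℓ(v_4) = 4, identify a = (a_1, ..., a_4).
a = (0, 4, 0, 4)

Write a = (a_1, ..., a_4) in the standard basis. For each basis vector v_i, ℓ(v_i) = <v_i, a> is a linear equation in the a_j's. Collect the n equations into a matrix system V a = ℓ, where row i of V is v_i (expressed in the standard basis). Since V is invertible (lower-triangular with 1s on the diagonal, up to permutation), solve by back-substitution:
  V =
[[1, 0, 0, 0],
 [0, 1, 1, 0],
 [-1, 1, 0, 0],
 [0, 0, 1, 1]]
  V a = (0, 4, 4, 4)
Solving gives a = (0, 4, 0, 4).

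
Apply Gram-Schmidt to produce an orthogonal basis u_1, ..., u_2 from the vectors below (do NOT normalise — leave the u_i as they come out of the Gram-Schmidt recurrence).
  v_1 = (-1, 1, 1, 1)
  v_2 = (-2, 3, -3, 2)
Orthogonal basis:
  u_1 = (-1, 1, 1, 1)
  u_2 = (-1, 2, -4, 1)

Apply the Gram-Schmidt recurrence
  u_1 = v_1
  u_i = v_i − Σ_{j<i} ((v_i · u_j) / (u_j · u_j)) · u_j.

Step by step this gives:
  u_1 = (-1, 1, 1, 1)
  u_2 = (-1, 2, -4, 1)

Orthogonality check:
  u_2 · u_1 = 0 (should be 0)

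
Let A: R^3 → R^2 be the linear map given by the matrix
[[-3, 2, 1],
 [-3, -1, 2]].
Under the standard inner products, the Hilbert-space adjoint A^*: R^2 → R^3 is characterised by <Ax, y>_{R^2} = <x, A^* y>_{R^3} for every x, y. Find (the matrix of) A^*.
A^* = A^T =
[[-3, -3],
 [2, -1],
 [1, 2]]

For real matrices with standard dot products, the defining identity <Ax, y> = <x, A^* y> gives (Ax)^T y = x^T (A^*) y, i.e. x^T A^T y = x^T (A^*) y. Since this holds for all x, y, we must have A^* = A^T. Therefore
A^* =
[[-3, -3],
 [2, -1],
 [1, 2]].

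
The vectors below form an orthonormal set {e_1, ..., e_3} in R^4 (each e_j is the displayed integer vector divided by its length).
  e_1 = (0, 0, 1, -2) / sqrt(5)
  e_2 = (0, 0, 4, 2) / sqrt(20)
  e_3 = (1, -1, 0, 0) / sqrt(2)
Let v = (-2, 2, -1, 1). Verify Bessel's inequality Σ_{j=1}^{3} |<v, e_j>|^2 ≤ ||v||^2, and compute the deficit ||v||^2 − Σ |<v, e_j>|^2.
Σ |<v, e_j>|^2 = 10; ||v||^2 = 10; deficit = 0

Write each e_j = u_j / sqrt(<u_j, u_j>) where u_j is the displayed integer vector. Then <v, e_j> = <v, u_j> / sqrt(<u_j, u_j>), so |<v, e_j>|^2 = <v, u_j>^2 / <u_j, u_j>.
Coefficients: <v, e_1> = -3/sqrt(5), <v, e_2> = -2/sqrt(20), <v, e_3> = -4/sqrt(2).
Square and sum: Σ |<v, e_j>|^2 = 10.
Compute ||v||^2 = v·v = 10.
Deficit = 10 − 10 = 0 ≥ 0, confirming Bessel's inequality. (The deficit equals ||v − Σ <v,e_j> e_j||^2, the squared distance from v to span{e_j}.)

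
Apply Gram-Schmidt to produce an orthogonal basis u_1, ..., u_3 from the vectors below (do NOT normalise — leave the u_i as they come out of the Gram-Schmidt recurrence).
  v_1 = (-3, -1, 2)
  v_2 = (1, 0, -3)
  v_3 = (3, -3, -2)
Orthogonal basis:
  u_1 = (-3, -1, 2)
  u_2 = (-13/14, -9/14, -12/7)
  u_3 = (84/59, -196/59, 28/59)

Apply the Gram-Schmidt recurrence
  u_1 = v_1
  u_i = v_i − Σ_{j<i} ((v_i · u_j) / (u_j · u_j)) · u_j.

Step by step this gives:
  u_1 = (-3, -1, 2)
  u_2 = (-13/14, -9/14, -12/7)
  u_3 = (84/59, -196/59, 28/59)

Orthogonality check:
  u_2 · u_1 = 0 (should be 0)
  u_3 · u_1 = 0 (should be 0)
  u_3 · u_2 = 0 (should be 0)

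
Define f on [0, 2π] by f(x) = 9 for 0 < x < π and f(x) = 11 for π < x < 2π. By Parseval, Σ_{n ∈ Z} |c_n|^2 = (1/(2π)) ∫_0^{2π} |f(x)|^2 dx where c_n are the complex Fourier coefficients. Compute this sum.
Σ |c_n|^2 = 101

Parseval equates the L^2 energy of f (normalised by 1/(2π)) with the ℓ^2 sum of its Fourier coefficients: (1/(2π)) ∫_0^{2π} |f|^2 = Σ |c_n|^2.
Compute the left side: (1/(2π)) [∫_0^π 9^2 dx + ∫_π^{2π} 11^2 dx] = (1/(2π)) · (81π + 121π) = (81 + 121)/2 = 101.
So Σ_{n ∈ Z} |c_n|^2 = 101.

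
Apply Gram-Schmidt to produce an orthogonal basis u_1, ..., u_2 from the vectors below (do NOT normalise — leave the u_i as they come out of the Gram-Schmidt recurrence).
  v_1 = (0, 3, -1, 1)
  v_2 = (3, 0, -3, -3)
Orthogonal basis:
  u_1 = (0, 3, -1, 1)
  u_2 = (3, 0, -3, -3)

Apply the Gram-Schmidt recurrence
  u_1 = v_1
  u_i = v_i − Σ_{j<i} ((v_i · u_j) / (u_j · u_j)) · u_j.

Step by step this gives:
  u_1 = (0, 3, -1, 1)
  u_2 = (3, 0, -3, -3)

Orthogonality check:
  u_2 · u_1 = 0 (should be 0)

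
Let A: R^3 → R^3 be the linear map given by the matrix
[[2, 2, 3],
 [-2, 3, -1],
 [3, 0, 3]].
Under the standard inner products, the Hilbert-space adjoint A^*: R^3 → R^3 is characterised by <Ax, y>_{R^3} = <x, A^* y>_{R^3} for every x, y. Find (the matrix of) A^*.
A^* = A^T =
[[2, -2, 3],
 [2, 3, 0],
 [3, -1, 3]]

For real matrices with standard dot products, the defining identity <Ax, y> = <x, A^* y> gives (Ax)^T y = x^T (A^*) y, i.e. x^T A^T y = x^T (A^*) y. Since this holds for all x, y, we must have A^* = A^T. Therefore
A^* =
[[2, -2, 3],
 [2, 3, 0],
 [3, -1, 3]].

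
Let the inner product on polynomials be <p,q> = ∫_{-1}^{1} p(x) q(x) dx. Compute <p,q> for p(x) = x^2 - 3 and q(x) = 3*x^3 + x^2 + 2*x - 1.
<p,q> = 56/15

Expand the product: p(x)·q(x) = 3*x^5 + x^4 - 7*x^3 - 4*x^2 - 6*x + 3.
∫_{-1}^{1} of each monomial x^k gives [2/(k+1) if k even, 0 if k odd]. Integrating term-by-term (or equivalently evaluating the antiderivative F(x) = x^6/2 + x^5/5 - 7*x^4/4 - 4*x^3/3 - 3*x^2 + 3*x at the endpoints):
  F(1) − F(−1) = -143/60 − (-367/60) = 56/15.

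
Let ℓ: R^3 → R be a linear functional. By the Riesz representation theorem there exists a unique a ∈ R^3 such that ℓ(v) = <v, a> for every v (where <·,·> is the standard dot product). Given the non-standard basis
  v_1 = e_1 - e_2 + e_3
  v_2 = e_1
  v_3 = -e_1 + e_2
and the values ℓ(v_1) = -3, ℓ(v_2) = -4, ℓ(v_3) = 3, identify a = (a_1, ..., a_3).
a = (-4, -1, 0)

Write a = (a_1, ..., a_3) in the standard basis. For each basis vector v_i, ℓ(v_i) = <v_i, a> is a linear equation in the a_j's. Collect the n equations into a matrix system V a = ℓ, where row i of V is v_i (expressed in the standard basis). Since V is invertible (lower-triangular with 1s on the diagonal, up to permutation), solve by back-substitution:
  V =
[[1, -1, 1],
 [1, 0, 0],
 [-1, 1, 0]]
  V a = (-3, -4, 3)
Solving gives a = (-4, -1, 0).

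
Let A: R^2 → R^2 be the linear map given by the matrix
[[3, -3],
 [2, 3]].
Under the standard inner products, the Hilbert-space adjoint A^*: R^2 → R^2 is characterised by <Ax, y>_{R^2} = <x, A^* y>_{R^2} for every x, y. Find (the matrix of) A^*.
A^* = A^T =
[[3, 2],
 [-3, 3]]

For real matrices with standard dot products, the defining identity <Ax, y> = <x, A^* y> gives (Ax)^T y = x^T (A^*) y, i.e. x^T A^T y = x^T (A^*) y. Since this holds for all x, y, we must have A^* = A^T. Therefore
A^* =
[[3, 2],
 [-3, 3]].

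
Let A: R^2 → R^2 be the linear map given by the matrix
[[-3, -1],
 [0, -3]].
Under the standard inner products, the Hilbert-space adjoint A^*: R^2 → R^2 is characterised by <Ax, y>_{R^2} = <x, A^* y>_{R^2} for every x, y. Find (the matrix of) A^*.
A^* = A^T =
[[-3, 0],
 [-1, -3]]

For real matrices with standard dot products, the defining identity <Ax, y> = <x, A^* y> gives (Ax)^T y = x^T (A^*) y, i.e. x^T A^T y = x^T (A^*) y. Since this holds for all x, y, we must have A^* = A^T. Therefore
A^* =
[[-3, 0],
 [-1, -3]].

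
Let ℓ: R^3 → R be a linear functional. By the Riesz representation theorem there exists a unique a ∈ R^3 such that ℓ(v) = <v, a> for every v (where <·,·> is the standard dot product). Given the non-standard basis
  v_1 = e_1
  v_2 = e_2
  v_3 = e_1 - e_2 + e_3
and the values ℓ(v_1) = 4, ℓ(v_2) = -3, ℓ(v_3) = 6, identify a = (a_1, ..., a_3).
a = (4, -3, -1)

Write a = (a_1, ..., a_3) in the standard basis. For each basis vector v_i, ℓ(v_i) = <v_i, a> is a linear equation in the a_j's. Collect the n equations into a matrix system V a = ℓ, where row i of V is v_i (expressed in the standard basis). Since V is invertible (lower-triangular with 1s on the diagonal, up to permutation), solve by back-substitution:
  V =
[[1, 0, 0],
 [0, 1, 0],
 [1, -1, 1]]
  V a = (4, -3, 6)
Solving gives a = (4, -3, -1).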